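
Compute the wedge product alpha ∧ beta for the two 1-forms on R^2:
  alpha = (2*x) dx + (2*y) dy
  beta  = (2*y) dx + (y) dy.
alpha ∧ beta = (2*y*(x - 2*y)) dx ∧ dy

Distribute the wedge, using dx_i ∧ dx_j = -dx_j ∧ dx_i and dx_i ∧ dx_i = 0. For each pair (i, j) with i < j, the coefficient of dx_i ∧ dx_j in alpha ∧ beta is (alpha_i * beta_j - alpha_j * beta_i). Collecting: alpha ∧ beta = (2*y*(x - 2*y)) dx ∧ dy.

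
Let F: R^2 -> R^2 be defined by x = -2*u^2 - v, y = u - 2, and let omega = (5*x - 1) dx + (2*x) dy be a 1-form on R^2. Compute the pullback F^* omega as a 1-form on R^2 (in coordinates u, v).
F^* omega = (40*u^3 - 4*u^2 + 20*u*v + 4*u - 2*v) du + (10*u^2 + 5*v + 1) dv

Using F^*(f dg) = (f ∘ F) d(g ∘ F), substitute each coordinate x_i by F_i(u, v) in f_i, and replace dx_i by d F_i = (∂F_i/∂u) du + (∂F_i/∂v) dv.
  For the x component: f_1(F) = -10*u^2 - 5*v - 1; d F_1 = (-4*u) du + (-1) dv
  For the y component: f_2(F) = -4*u^2 - 2*v; d F_2 = (1) du + (0) dv
Combining and collecting du, dv coefficients:
  coeff of du: 40*u^3 - 4*u^2 + 20*u*v + 4*u - 2*v
  coeff of dv: 10*u^2 + 5*v + 1
F^* omega = (40*u^3 - 4*u^2 + 20*u*v + 4*u - 2*v) du + (10*u^2 + 5*v + 1) dv.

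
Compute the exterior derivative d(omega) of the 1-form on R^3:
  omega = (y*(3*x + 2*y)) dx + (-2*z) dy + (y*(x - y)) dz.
d(omega) = (-3*x - 4*y) dx ∧ dy + (y) dx ∧ dz + (x - 2*y + 2) dy ∧ dz

For a 1-form omega = sum_i f_i dx_i, the exterior derivative is
  d(omega) = sum_{i < j} (∂f_j/∂x_i - ∂f_i/∂x_j) dx_i ∧ dx_j.
  coefficient of dx ∧ dy: ∂f_2/∂x - ∂f_1/∂y = ∂(-2*z)/∂x - ∂(y*(3*x + 2*y))/∂y = -3*x - 4*y
  coefficient of dx ∧ dz: ∂f_3/∂x - ∂f_1/∂z = ∂(y*(x - y))/∂x - ∂(y*(3*x + 2*y))/∂z = y
  coefficient of dy ∧ dz: ∂f_3/∂y - ∂f_2/∂z = ∂(y*(x - y))/∂y - ∂(-2*z)/∂z = x - 2*y + 2
Assembling: d(omega) = (-3*x - 4*y) dx ∧ dy + (y) dx ∧ dz + (x - 2*y + 2) dy ∧ dz.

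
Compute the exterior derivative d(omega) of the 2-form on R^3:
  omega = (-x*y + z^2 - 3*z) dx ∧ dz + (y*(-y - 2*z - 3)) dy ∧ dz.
d(omega) = (x) dx ∧ dy ∧ dz

For a 2-form omega = sum_{i<j} g_{ij} dx_i ∧ dx_j, the exterior derivative is
  d(omega) = sum_{i<j} d(g_{ij}) ∧ dx_i ∧ dx_j = sum_{i<j, k} (∂g_{ij}/∂x_k) dx_k ∧ dx_i ∧ dx_j.
Expand each term, using dx_k ∧ dx_i ∧ dx_j = sgn(permutation) dx_{(a)} ∧ dx_{(b)} ∧ dx_{(c)} with (a < b < c) sorted:
  d(-x*y + z^2 - 3*z) includes (∂/∂y)(-x*y + z^2 - 3*z) dy = (-x) dy, which multiplied by dx ∧ dz gives (x) dx ∧ dy ∧ dz
Collecting like 3-forms: d(omega) = (x) dx ∧ dy ∧ dz.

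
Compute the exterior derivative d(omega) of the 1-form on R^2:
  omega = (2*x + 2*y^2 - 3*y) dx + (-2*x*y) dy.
d(omega) = (3 - 6*y) dx ∧ dy

For a 1-form omega = sum_i f_i dx_i, the exterior derivative is
  d(omega) = sum_{i < j} (∂f_j/∂x_i - ∂f_i/∂x_j) dx_i ∧ dx_j.
  coefficient of dx ∧ dy: ∂f_2/∂x - ∂f_1/∂y = ∂(-2*x*y)/∂x - ∂(2*x + 2*y^2 - 3*y)/∂y = 3 - 6*y
Assembling: d(omega) = (3 - 6*y) dx ∧ dy.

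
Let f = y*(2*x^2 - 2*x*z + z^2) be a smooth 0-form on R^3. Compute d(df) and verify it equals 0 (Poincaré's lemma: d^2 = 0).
d(df) = 0

Step 1: df = sum_i (∂f/∂x_i) dx_i = (2*y*(2*x - z)) dx + (2*x^2 - 2*x*z + z^2) dy + (2*y*(-x + z)) dz.
Step 2: Apply d again. Using the 1-form formula, the coefficient of dx ∧ dy in d(df) is ∂^2 f/∂x ∂y - ∂^2 f/∂y ∂x = (4*x - 2*z) - (4*x - 2*z) = 0 (equality of mixed partials for smooth f).
Similarly for dx ∧ dz and dy ∧ dz — all coefficients vanish. So d(df) = 0.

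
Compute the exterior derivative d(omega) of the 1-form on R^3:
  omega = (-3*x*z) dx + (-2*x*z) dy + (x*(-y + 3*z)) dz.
d(omega) = (-2*z) dx ∧ dy + (3*x - y + 3*z) dx ∧ dz + (x) dy ∧ dz

For a 1-form omega = sum_i f_i dx_i, the exterior derivative is
  d(omega) = sum_{i < j} (∂f_j/∂x_i - ∂f_i/∂x_j) dx_i ∧ dx_j.
  coefficient of dx ∧ dy: ∂f_2/∂x - ∂f_1/∂y = ∂(-2*x*z)/∂x - ∂(-3*x*z)/∂y = -2*z
  coefficient of dx ∧ dz: ∂f_3/∂x - ∂f_1/∂z = ∂(x*(-y + 3*z))/∂x - ∂(-3*x*z)/∂z = 3*x - y + 3*z
  coefficient of dy ∧ dz: ∂f_3/∂y - ∂f_2/∂z = ∂(x*(-y + 3*z))/∂y - ∂(-2*x*z)/∂z = x
Assembling: d(omega) = (-2*z) dx ∧ dy + (3*x - y + 3*z) dx ∧ dz + (x) dy ∧ dz.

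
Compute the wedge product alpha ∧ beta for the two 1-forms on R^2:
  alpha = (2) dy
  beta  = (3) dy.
alpha ∧ beta = 0

Distribute the wedge, using dx_i ∧ dx_j = -dx_j ∧ dx_i and dx_i ∧ dx_i = 0. For each pair (i, j) with i < j, the coefficient of dx_i ∧ dx_j in alpha ∧ beta is (alpha_i * beta_j - alpha_j * beta_i). Collecting: alpha ∧ beta = 0.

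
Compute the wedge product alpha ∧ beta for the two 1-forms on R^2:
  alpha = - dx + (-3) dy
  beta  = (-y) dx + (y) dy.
alpha ∧ beta = (-4*y) dx ∧ dy

Distribute the wedge, using dx_i ∧ dx_j = -dx_j ∧ dx_i and dx_i ∧ dx_i = 0. For each pair (i, j) with i < j, the coefficient of dx_i ∧ dx_j in alpha ∧ beta is (alpha_i * beta_j - alpha_j * beta_i). Collecting: alpha ∧ beta = (-4*y) dx ∧ dy.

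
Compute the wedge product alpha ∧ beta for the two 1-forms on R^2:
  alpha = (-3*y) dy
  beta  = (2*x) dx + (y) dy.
alpha ∧ beta = (6*x*y) dx ∧ dy

Distribute the wedge, using dx_i ∧ dx_j = -dx_j ∧ dx_i and dx_i ∧ dx_i = 0. For each pair (i, j) with i < j, the coefficient of dx_i ∧ dx_j in alpha ∧ beta is (alpha_i * beta_j - alpha_j * beta_i). Collecting: alpha ∧ beta = (6*x*y) dx ∧ dy.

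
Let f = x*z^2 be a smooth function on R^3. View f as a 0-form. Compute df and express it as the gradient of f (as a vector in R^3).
df = (z^2) dx + (0) dy + (2*x*z) dz; grad f = (z^2, 0, 2*x*z)

For a 0-form f, d f = (∂f/∂x) dx + (∂f/∂y) dy + (∂f/∂z) dz. The components of the vector representation are exactly the entries of grad f in Cartesian coordinates:
  ∂f/∂x = z^2
  ∂f/∂y = 0
  ∂f/∂z = 2*x*z.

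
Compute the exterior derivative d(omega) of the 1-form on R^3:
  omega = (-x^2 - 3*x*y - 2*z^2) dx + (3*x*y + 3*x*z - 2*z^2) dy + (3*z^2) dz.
d(omega) = (3*x + 3*y + 3*z) dx ∧ dy + (4*z) dx ∧ dz + (-3*x + 4*z) dy ∧ dz

For a 1-form omega = sum_i f_i dx_i, the exterior derivative is
  d(omega) = sum_{i < j} (∂f_j/∂x_i - ∂f_i/∂x_j) dx_i ∧ dx_j.
  coefficient of dx ∧ dy: ∂f_2/∂x - ∂f_1/∂y = ∂(3*x*y + 3*x*z - 2*z^2)/∂x - ∂(-x^2 - 3*x*y - 2*z^2)/∂y = 3*x + 3*y + 3*z
  coefficient of dx ∧ dz: ∂f_3/∂x - ∂f_1/∂z = ∂(3*z^2)/∂x - ∂(-x^2 - 3*x*y - 2*z^2)/∂z = 4*z
  coefficient of dy ∧ dz: ∂f_3/∂y - ∂f_2/∂z = ∂(3*z^2)/∂y - ∂(3*x*y + 3*x*z - 2*z^2)/∂z = -3*x + 4*z
Assembling: d(omega) = (3*x + 3*y + 3*z) dx ∧ dy + (4*z) dx ∧ dz + (-3*x + 4*z) dy ∧ dz.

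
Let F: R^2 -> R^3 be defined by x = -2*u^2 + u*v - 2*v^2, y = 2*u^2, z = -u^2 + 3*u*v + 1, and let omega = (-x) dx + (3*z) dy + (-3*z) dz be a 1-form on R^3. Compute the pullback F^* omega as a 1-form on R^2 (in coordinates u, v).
F^* omega = (-26*u^3 + 69*u^2*v - 36*u*v^2 + 18*u + 2*v^3 - 9*v) du + (11*u^3 - 36*u^2*v + 6*u*v^2 - 9*u - 8*v^3) dv

Using F^*(f dg) = (f ∘ F) d(g ∘ F), substitute each coordinate x_i by F_i(u, v) in f_i, and replace dx_i by d F_i = (∂F_i/∂u) du + (∂F_i/∂v) dv.
  For the x component: f_1(F) = 2*u^2 - u*v + 2*v^2; d F_1 = (-4*u + v) du + (u - 4*v) dv
  For the y component: f_2(F) = -3*u^2 + 9*u*v + 3; d F_2 = (4*u) du + (0) dv
  For the z component: f_3(F) = 3*u^2 - 9*u*v - 3; d F_3 = (-2*u + 3*v) du + (3*u) dv
Combining and collecting du, dv coefficients:
  coeff of du: -26*u^3 + 69*u^2*v - 36*u*v^2 + 18*u + 2*v^3 - 9*v
  coeff of dv: 11*u^3 - 36*u^2*v + 6*u*v^2 - 9*u - 8*v^3
F^* omega = (-26*u^3 + 69*u^2*v - 36*u*v^2 + 18*u + 2*v^3 - 9*v) du + (11*u^3 - 36*u^2*v + 6*u*v^2 - 9*u - 8*v^3) dv.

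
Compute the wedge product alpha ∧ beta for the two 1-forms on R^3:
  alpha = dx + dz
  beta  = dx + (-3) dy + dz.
alpha ∧ beta = (-3) dx ∧ dy + (3) dy ∧ dz

Distribute the wedge, using dx_i ∧ dx_j = -dx_j ∧ dx_i and dx_i ∧ dx_i = 0. For each pair (i, j) with i < j, the coefficient of dx_i ∧ dx_j in alpha ∧ beta is (alpha_i * beta_j - alpha_j * beta_i). Collecting: alpha ∧ beta = (-3) dx ∧ dy + (3) dy ∧ dz.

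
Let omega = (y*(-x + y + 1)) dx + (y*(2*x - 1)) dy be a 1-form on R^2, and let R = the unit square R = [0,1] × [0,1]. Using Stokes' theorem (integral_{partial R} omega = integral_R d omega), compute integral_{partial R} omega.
integral_(partial R) omega = -1/2

Stokes: integral_partial_R omega = integral_R d omega with d omega = (∂Q/∂x - ∂P/∂y) dx ∧ dy.
  ∂Q/∂x = 2*y
  ∂P/∂y = -x + 2*y + 1
  integrand = ∂Q/∂x - ∂P/∂y = x - 1.
Integrating over R: integral_0^1 integral_0^1 (x - 1) dx dy = -1/2.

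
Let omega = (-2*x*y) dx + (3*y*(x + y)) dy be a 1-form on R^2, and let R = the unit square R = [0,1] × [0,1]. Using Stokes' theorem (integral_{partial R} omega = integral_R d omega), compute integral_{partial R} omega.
integral_(partial R) omega = 5/2

Stokes: integral_partial_R omega = integral_R d omega with d omega = (∂Q/∂x - ∂P/∂y) dx ∧ dy.
  ∂Q/∂x = 3*y
  ∂P/∂y = -2*x
  integrand = ∂Q/∂x - ∂P/∂y = 2*x + 3*y.
Integrating over R: integral_0^1 integral_0^1 (2*x + 3*y) dx dy = 5/2.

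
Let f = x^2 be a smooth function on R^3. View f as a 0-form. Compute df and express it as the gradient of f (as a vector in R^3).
df = (2*x) dx + (0) dy + (0) dz; grad f = (2*x, 0, 0)

For a 0-form f, d f = (∂f/∂x) dx + (∂f/∂y) dy + (∂f/∂z) dz. The components of the vector representation are exactly the entries of grad f in Cartesian coordinates:
  ∂f/∂x = 2*x
  ∂f/∂y = 0
  ∂f/∂z = 0.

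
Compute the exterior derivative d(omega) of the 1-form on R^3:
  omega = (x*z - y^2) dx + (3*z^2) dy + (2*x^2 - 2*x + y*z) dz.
d(omega) = (2*y) dx ∧ dy + (3*x - 2) dx ∧ dz + (-5*z) dy ∧ dz

For a 1-form omega = sum_i f_i dx_i, the exterior derivative is
  d(omega) = sum_{i < j} (∂f_j/∂x_i - ∂f_i/∂x_j) dx_i ∧ dx_j.
  coefficient of dx ∧ dy: ∂f_2/∂x - ∂f_1/∂y = ∂(3*z^2)/∂x - ∂(x*z - y^2)/∂y = 2*y
  coefficient of dx ∧ dz: ∂f_3/∂x - ∂f_1/∂z = ∂(2*x^2 - 2*x + y*z)/∂x - ∂(x*z - y^2)/∂z = 3*x - 2
  coefficient of dy ∧ dz: ∂f_3/∂y - ∂f_2/∂z = ∂(2*x^2 - 2*x + y*z)/∂y - ∂(3*z^2)/∂z = -5*z
Assembling: d(omega) = (2*y) dx ∧ dy + (3*x - 2) dx ∧ dz + (-5*z) dy ∧ dz.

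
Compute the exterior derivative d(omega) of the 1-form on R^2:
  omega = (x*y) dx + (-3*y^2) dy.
d(omega) = (-x) dx ∧ dy

For a 1-form omega = sum_i f_i dx_i, the exterior derivative is
  d(omega) = sum_{i < j} (∂f_j/∂x_i - ∂f_i/∂x_j) dx_i ∧ dx_j.
  coefficient of dx ∧ dy: ∂f_2/∂x - ∂f_1/∂y = ∂(-3*y^2)/∂x - ∂(x*y)/∂y = -x
Assembling: d(omega) = (-x) dx ∧ dy.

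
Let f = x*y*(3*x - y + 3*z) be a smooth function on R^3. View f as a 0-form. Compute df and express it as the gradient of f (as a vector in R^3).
df = (y*(6*x - y + 3*z)) dx + (x*(3*x - 2*y + 3*z)) dy + (3*x*y) dz; grad f = (y*(6*x - y + 3*z), x*(3*x - 2*y + 3*z), 3*x*y)

For a 0-form f, d f = (∂f/∂x) dx + (∂f/∂y) dy + (∂f/∂z) dz. The components of the vector representation are exactly the entries of grad f in Cartesian coordinates:
  ∂f/∂x = y*(6*x - y + 3*z)
  ∂f/∂y = x*(3*x - 2*y + 3*z)
  ∂f/∂z = 3*x*y.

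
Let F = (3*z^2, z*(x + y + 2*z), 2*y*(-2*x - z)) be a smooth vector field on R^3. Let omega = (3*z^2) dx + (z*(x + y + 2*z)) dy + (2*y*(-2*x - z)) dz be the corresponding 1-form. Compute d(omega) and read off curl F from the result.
d(omega) = (-5*x - y - 6*z) dy ∧ dz + (4*y + 6*z) dz ∧ dx + (z) dx ∧ dy; curl F = (-5*x - y - 6*z, 4*y + 6*z, z)

d omega = sum_{i<j} (∂f_j/∂x_i - ∂f_i/∂x_j) dx_i ∧ dx_j. Under the identification (dy ∧ dz, dz ∧ dx, dx ∧ dy) ↔ (e_x, e_y, e_z), the coefficients are exactly the components of curl F. Compute:
  ∂R/∂y - ∂Q/∂z = (-4*x - 2*z) - (x + y + 4*z) = -5*x - y - 6*z
  ∂P/∂z - ∂R/∂x = (6*z) - (-4*y) = 4*y + 6*z
  ∂Q/∂x - ∂P/∂y = (z) - (0) = z.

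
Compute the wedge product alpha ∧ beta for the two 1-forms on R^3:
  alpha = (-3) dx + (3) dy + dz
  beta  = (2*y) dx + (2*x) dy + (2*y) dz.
alpha ∧ beta = (-6*x - 6*y) dx ∧ dy + (-8*y) dx ∧ dz + (-2*x + 6*y) dy ∧ dz

Distribute the wedge, using dx_i ∧ dx_j = -dx_j ∧ dx_i and dx_i ∧ dx_i = 0. For each pair (i, j) with i < j, the coefficient of dx_i ∧ dx_j in alpha ∧ beta is (alpha_i * beta_j - alpha_j * beta_i). Collecting: alpha ∧ beta = (-6*x - 6*y) dx ∧ dy + (-8*y) dx ∧ dz + (-2*x + 6*y) dy ∧ dz.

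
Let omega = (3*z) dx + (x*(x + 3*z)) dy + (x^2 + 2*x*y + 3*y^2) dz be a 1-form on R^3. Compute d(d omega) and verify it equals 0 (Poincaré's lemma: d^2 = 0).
d(d omega) = 0

Step 1: d omega = sum_{i<j} (∂f_j/∂x_i - ∂f_i/∂x_j) dx_i ∧ dx_j:
  coeff of dx ∧ dy: 2*x + 3*z
  coeff of dx ∧ dz: 2*x + 2*y - 3
  coeff of dy ∧ dz: -x + 6*y
Step 2: Apply d again to each 2-form coefficient. The only possible 3-form in R^3 is dx ∧ dy ∧ dz, with coefficient
  ∂(coeff of dy∧dz)/∂x - ∂(coeff of dx∧dz)/∂y + ∂(coeff of dx∧dy)/∂z
  = ∂/∂x (-x + 6*y) - ∂/∂y (2*x + 2*y - 3) + ∂/∂z (2*x + 3*z).
Each of these terms simplifies to sums of mixed partials that cancel in pairs. The result is 0 (by equality of mixed partials for smooth functions — Schwarz / Clairaut).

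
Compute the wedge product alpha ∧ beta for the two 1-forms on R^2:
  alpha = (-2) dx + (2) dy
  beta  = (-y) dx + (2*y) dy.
alpha ∧ beta = (-2*y) dx ∧ dy

Distribute the wedge, using dx_i ∧ dx_j = -dx_j ∧ dx_i and dx_i ∧ dx_i = 0. For each pair (i, j) with i < j, the coefficient of dx_i ∧ dx_j in alpha ∧ beta is (alpha_i * beta_j - alpha_j * beta_i). Collecting: alpha ∧ beta = (-2*y) dx ∧ dy.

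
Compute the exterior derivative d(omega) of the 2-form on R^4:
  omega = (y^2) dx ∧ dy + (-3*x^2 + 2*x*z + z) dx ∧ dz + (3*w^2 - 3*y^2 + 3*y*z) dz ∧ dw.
d(omega) = (-6*y + 3*z) dy ∧ dz ∧ dw

For a 2-form omega = sum_{i<j} g_{ij} dx_i ∧ dx_j, the exterior derivative is
  d(omega) = sum_{i<j} d(g_{ij}) ∧ dx_i ∧ dx_j = sum_{i<j, k} (∂g_{ij}/∂x_k) dx_k ∧ dx_i ∧ dx_j.
Expand each term, using dx_k ∧ dx_i ∧ dx_j = sgn(permutation) dx_{(a)} ∧ dx_{(b)} ∧ dx_{(c)} with (a < b < c) sorted:
  d(3*w^2 - 3*y^2 + 3*y*z) includes (∂/∂y)(3*w^2 - 3*y^2 + 3*y*z) dy = (-6*y + 3*z) dy, which multiplied by dz ∧ dw gives (-6*y + 3*z) dy ∧ dz ∧ dw
Collecting like 3-forms: d(omega) = (-6*y + 3*z) dy ∧ dz ∧ dw.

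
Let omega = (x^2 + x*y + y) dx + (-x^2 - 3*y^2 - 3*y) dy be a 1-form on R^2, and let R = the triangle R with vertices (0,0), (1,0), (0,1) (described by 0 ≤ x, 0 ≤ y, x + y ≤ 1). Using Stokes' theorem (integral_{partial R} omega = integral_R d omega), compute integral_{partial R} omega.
integral_(partial R) omega = -1

Stokes: integral_partial_R omega = integral_R d omega with d omega = (∂Q/∂x - ∂P/∂y) dx ∧ dy.
  ∂Q/∂x = -2*x
  ∂P/∂y = x + 1
  integrand = ∂Q/∂x - ∂P/∂y = -3*x - 1.
Integrating over R: integral_0^1 integral_0^{1-x} (-3*x - 1) dy dx = -1.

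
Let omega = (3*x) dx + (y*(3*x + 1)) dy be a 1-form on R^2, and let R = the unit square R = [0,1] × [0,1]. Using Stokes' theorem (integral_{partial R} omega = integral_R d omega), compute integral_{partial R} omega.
integral_(partial R) omega = 3/2

Stokes: integral_partial_R omega = integral_R d omega with d omega = (∂Q/∂x - ∂P/∂y) dx ∧ dy.
  ∂Q/∂x = 3*y
  ∂P/∂y = 0
  integrand = ∂Q/∂x - ∂P/∂y = 3*y.
Integrating over R: integral_0^1 integral_0^1 (3*y) dx dy = 3/2.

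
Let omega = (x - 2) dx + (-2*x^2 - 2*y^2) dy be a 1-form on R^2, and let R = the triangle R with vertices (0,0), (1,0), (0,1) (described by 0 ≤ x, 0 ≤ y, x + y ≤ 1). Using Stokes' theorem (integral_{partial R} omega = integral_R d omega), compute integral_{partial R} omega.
integral_(partial R) omega = -2/3

Stokes: integral_partial_R omega = integral_R d omega with d omega = (∂Q/∂x - ∂P/∂y) dx ∧ dy.
  ∂Q/∂x = -4*x
  ∂P/∂y = 0
  integrand = ∂Q/∂x - ∂P/∂y = -4*x.
Integrating over R: integral_0^1 integral_0^{1-x} (-4*x) dy dx = -2/3.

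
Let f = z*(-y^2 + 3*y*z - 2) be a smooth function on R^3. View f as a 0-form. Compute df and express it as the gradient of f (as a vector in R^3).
df = (0) dx + (z*(-2*y + 3*z)) dy + (-y^2 + 6*y*z - 2) dz; grad f = (0, z*(-2*y + 3*z), -y^2 + 6*y*z - 2)

For a 0-form f, d f = (∂f/∂x) dx + (∂f/∂y) dy + (∂f/∂z) dz. The components of the vector representation are exactly the entries of grad f in Cartesian coordinates:
  ∂f/∂x = 0
  ∂f/∂y = z*(-2*y + 3*z)
  ∂f/∂z = -y^2 + 6*y*z - 2.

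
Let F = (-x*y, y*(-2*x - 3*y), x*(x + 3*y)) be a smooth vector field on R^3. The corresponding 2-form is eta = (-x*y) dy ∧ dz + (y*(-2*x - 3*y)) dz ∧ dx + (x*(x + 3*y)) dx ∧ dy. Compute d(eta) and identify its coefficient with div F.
d(eta) = (-2*x - 7*y) dx ∧ dy ∧ dz; div F = -2*x - 7*y

For a 2-form in R^3 of the form above, applying d gives a 3-form with coefficient ∂P/∂x + ∂Q/∂y + ∂R/∂z:
  ∂P/∂x = -y
  ∂Q/∂y = -2*x - 6*y
  ∂R/∂z = 0
Sum = -2*x - 7*y, which is exactly div F.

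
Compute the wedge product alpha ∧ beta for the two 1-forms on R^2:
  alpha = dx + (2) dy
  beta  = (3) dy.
alpha ∧ beta = (3) dx ∧ dy

Distribute the wedge, using dx_i ∧ dx_j = -dx_j ∧ dx_i and dx_i ∧ dx_i = 0. For each pair (i, j) with i < j, the coefficient of dx_i ∧ dx_j in alpha ∧ beta is (alpha_i * beta_j - alpha_j * beta_i). Collecting: alpha ∧ beta = (3) dx ∧ dy.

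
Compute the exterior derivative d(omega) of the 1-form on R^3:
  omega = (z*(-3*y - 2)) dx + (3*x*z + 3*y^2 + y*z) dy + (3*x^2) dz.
d(omega) = (6*z) dx ∧ dy + (6*x + 3*y + 2) dx ∧ dz + (-3*x - y) dy ∧ dz

For a 1-form omega = sum_i f_i dx_i, the exterior derivative is
  d(omega) = sum_{i < j} (∂f_j/∂x_i - ∂f_i/∂x_j) dx_i ∧ dx_j.
  coefficient of dx ∧ dy: ∂f_2/∂x - ∂f_1/∂y = ∂(3*x*z + 3*y^2 + y*z)/∂x - ∂(z*(-3*y - 2))/∂y = 6*z
  coefficient of dx ∧ dz: ∂f_3/∂x - ∂f_1/∂z = ∂(3*x^2)/∂x - ∂(z*(-3*y - 2))/∂z = 6*x + 3*y + 2
  coefficient of dy ∧ dz: ∂f_3/∂y - ∂f_2/∂z = ∂(3*x^2)/∂y - ∂(3*x*z + 3*y^2 + y*z)/∂z = -3*x - y
Assembling: d(omega) = (6*z) dx ∧ dy + (6*x + 3*y + 2) dx ∧ dz + (-3*x - y) dy ∧ dz.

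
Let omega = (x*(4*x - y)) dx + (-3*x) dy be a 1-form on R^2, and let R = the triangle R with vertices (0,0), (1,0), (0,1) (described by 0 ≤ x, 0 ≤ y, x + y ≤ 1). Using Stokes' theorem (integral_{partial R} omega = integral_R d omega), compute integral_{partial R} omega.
integral_(partial R) omega = -4/3

Stokes: integral_partial_R omega = integral_R d omega with d omega = (∂Q/∂x - ∂P/∂y) dx ∧ dy.
  ∂Q/∂x = -3
  ∂P/∂y = -x
  integrand = ∂Q/∂x - ∂P/∂y = x - 3.
Integrating over R: integral_0^1 integral_0^{1-x} (x - 3) dy dx = -4/3.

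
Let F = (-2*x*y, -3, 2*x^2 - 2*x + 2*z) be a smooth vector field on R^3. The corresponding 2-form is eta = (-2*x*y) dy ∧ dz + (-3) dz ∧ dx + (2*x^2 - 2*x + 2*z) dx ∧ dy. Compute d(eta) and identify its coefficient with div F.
d(eta) = (2 - 2*y) dx ∧ dy ∧ dz; div F = 2 - 2*y

For a 2-form in R^3 of the form above, applying d gives a 3-form with coefficient ∂P/∂x + ∂Q/∂y + ∂R/∂z:
  ∂P/∂x = -2*y
  ∂Q/∂y = 0
  ∂R/∂z = 2
Sum = 2 - 2*y, which is exactly div F.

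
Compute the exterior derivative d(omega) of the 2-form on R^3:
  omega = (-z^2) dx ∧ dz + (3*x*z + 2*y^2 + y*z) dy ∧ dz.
d(omega) = (3*z) dx ∧ dy ∧ dz

For a 2-form omega = sum_{i<j} g_{ij} dx_i ∧ dx_j, the exterior derivative is
  d(omega) = sum_{i<j} d(g_{ij}) ∧ dx_i ∧ dx_j = sum_{i<j, k} (∂g_{ij}/∂x_k) dx_k ∧ dx_i ∧ dx_j.
Expand each term, using dx_k ∧ dx_i ∧ dx_j = sgn(permutation) dx_{(a)} ∧ dx_{(b)} ∧ dx_{(c)} with (a < b < c) sorted:
  d(3*x*z + 2*y^2 + y*z) includes (∂/∂x)(3*x*z + 2*y^2 + y*z) dx = (3*z) dx, which multiplied by dy ∧ dz gives (3*z) dx ∧ dy ∧ dz
Collecting like 3-forms: d(omega) = (3*z) dx ∧ dy ∧ dz.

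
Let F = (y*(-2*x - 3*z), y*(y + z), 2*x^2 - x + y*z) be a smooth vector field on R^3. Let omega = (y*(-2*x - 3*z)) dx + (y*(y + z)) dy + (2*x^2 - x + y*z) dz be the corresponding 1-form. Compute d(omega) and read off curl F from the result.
d(omega) = (-y + z) dy ∧ dz + (-4*x - 3*y + 1) dz ∧ dx + (2*x + 3*z) dx ∧ dy; curl F = (-y + z, -4*x - 3*y + 1, 2*x + 3*z)

d omega = sum_{i<j} (∂f_j/∂x_i - ∂f_i/∂x_j) dx_i ∧ dx_j. Under the identification (dy ∧ dz, dz ∧ dx, dx ∧ dy) ↔ (e_x, e_y, e_z), the coefficients are exactly the components of curl F. Compute:
  ∂R/∂y - ∂Q/∂z = (z) - (y) = -y + z
  ∂P/∂z - ∂R/∂x = (-3*y) - (4*x - 1) = -4*x - 3*y + 1
  ∂Q/∂x - ∂P/∂y = (0) - (-2*x - 3*z) = 2*x + 3*z.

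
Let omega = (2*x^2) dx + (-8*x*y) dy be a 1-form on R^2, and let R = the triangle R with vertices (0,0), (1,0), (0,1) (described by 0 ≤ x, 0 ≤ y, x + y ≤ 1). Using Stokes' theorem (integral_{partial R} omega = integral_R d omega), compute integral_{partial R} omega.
integral_(partial R) omega = -4/3

Stokes: integral_partial_R omega = integral_R d omega with d omega = (∂Q/∂x - ∂P/∂y) dx ∧ dy.
  ∂Q/∂x = -8*y
  ∂P/∂y = 0
  integrand = ∂Q/∂x - ∂P/∂y = -8*y.
Integrating over R: integral_0^1 integral_0^{1-x} (-8*y) dy dx = -4/3.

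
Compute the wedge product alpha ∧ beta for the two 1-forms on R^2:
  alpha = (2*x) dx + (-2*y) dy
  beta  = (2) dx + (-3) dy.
alpha ∧ beta = (-6*x + 4*y) dx ∧ dy

Distribute the wedge, using dx_i ∧ dx_j = -dx_j ∧ dx_i and dx_i ∧ dx_i = 0. For each pair (i, j) with i < j, the coefficient of dx_i ∧ dx_j in alpha ∧ beta is (alpha_i * beta_j - alpha_j * beta_i). Collecting: alpha ∧ beta = (-6*x + 4*y) dx ∧ dy.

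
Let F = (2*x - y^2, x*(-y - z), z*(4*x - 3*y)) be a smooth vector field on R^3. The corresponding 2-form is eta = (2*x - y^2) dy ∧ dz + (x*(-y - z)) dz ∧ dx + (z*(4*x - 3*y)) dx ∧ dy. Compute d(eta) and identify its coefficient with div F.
d(eta) = (3*x - 3*y + 2) dx ∧ dy ∧ dz; div F = 3*x - 3*y + 2

For a 2-form in R^3 of the form above, applying d gives a 3-form with coefficient ∂P/∂x + ∂Q/∂y + ∂R/∂z:
  ∂P/∂x = 2
  ∂Q/∂y = -x
  ∂R/∂z = 4*x - 3*y
Sum = 3*x - 3*y + 2, which is exactly div F.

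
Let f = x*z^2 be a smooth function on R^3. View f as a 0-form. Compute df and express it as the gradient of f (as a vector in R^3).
df = (z^2) dx + (0) dy + (2*x*z) dz; grad f = (z^2, 0, 2*x*z)

For a 0-form f, d f = (∂f/∂x) dx + (∂f/∂y) dy + (∂f/∂z) dz. The components of the vector representation are exactly the entries of grad f in Cartesian coordinates:
  ∂f/∂x = z^2
  ∂f/∂y = 0
  ∂f/∂z = 2*x*z.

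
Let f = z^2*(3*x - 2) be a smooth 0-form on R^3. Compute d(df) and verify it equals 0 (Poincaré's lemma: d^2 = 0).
d(df) = 0

Step 1: df = sum_i (∂f/∂x_i) dx_i = (3*z^2) dx + (0) dy + (2*z*(3*x - 2)) dz.
Step 2: Apply d again. Using the 1-form formula, the coefficient of dx ∧ dy in d(df) is ∂^2 f/∂x ∂y - ∂^2 f/∂y ∂x = (0) - (0) = 0 (equality of mixed partials for smooth f).
Similarly for dx ∧ dz and dy ∧ dz — all coefficients vanish. So d(df) = 0.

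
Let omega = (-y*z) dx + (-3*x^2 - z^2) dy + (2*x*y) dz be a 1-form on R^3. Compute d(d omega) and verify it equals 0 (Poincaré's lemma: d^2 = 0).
d(d omega) = 0

Step 1: d omega = sum_{i<j} (∂f_j/∂x_i - ∂f_i/∂x_j) dx_i ∧ dx_j:
  coeff of dx ∧ dy: -6*x + z
  coeff of dx ∧ dz: 3*y
  coeff of dy ∧ dz: 2*x + 2*z
Step 2: Apply d again to each 2-form coefficient. The only possible 3-form in R^3 is dx ∧ dy ∧ dz, with coefficient
  ∂(coeff of dy∧dz)/∂x - ∂(coeff of dx∧dz)/∂y + ∂(coeff of dx∧dy)/∂z
  = ∂/∂x (2*x + 2*z) - ∂/∂y (3*y) + ∂/∂z (-6*x + z).
Each of these terms simplifies to sums of mixed partials that cancel in pairs. The result is 0 (by equality of mixed partials for smooth functions — Schwarz / Clairaut).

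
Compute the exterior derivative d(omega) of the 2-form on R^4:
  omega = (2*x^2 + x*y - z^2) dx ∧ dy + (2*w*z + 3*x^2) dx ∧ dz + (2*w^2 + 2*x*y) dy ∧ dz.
d(omega) = (2*y - 2*z) dx ∧ dy ∧ dz + (2*z) dx ∧ dz ∧ dw + (4*w) dy ∧ dz ∧ dw

For a 2-form omega = sum_{i<j} g_{ij} dx_i ∧ dx_j, the exterior derivative is
  d(omega) = sum_{i<j} d(g_{ij}) ∧ dx_i ∧ dx_j = sum_{i<j, k} (∂g_{ij}/∂x_k) dx_k ∧ dx_i ∧ dx_j.
Expand each term, using dx_k ∧ dx_i ∧ dx_j = sgn(permutation) dx_{(a)} ∧ dx_{(b)} ∧ dx_{(c)} with (a < b < c) sorted:
  d(2*x^2 + x*y - z^2) includes (∂/∂z)(2*x^2 + x*y - z^2) dz = (-2*z) dz, which multiplied by dx ∧ dy gives (-2*z) dx ∧ dy ∧ dz
  d(2*w*z + 3*x^2) includes (∂/∂w)(2*w*z + 3*x^2) dw = (2*z) dw, which multiplied by dx ∧ dz gives (2*z) dx ∧ dz ∧ dw
  d(2*w^2 + 2*x*y) includes (∂/∂x)(2*w^2 + 2*x*y) dx = (2*y) dx, which multiplied by dy ∧ dz gives (2*y) dx ∧ dy ∧ dz
  d(2*w^2 + 2*x*y) includes (∂/∂w)(2*w^2 + 2*x*y) dw = (4*w) dw, which multiplied by dy ∧ dz gives (4*w) dy ∧ dz ∧ dw
Collecting like 3-forms: d(omega) = (2*y - 2*z) dx ∧ dy ∧ dz + (2*z) dx ∧ dz ∧ dw + (4*w) dy ∧ dz ∧ dw.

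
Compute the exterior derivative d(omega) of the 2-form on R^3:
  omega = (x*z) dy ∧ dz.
d(omega) = (z) dx ∧ dy ∧ dz

For a 2-form omega = sum_{i<j} g_{ij} dx_i ∧ dx_j, the exterior derivative is
  d(omega) = sum_{i<j} d(g_{ij}) ∧ dx_i ∧ dx_j = sum_{i<j, k} (∂g_{ij}/∂x_k) dx_k ∧ dx_i ∧ dx_j.
Expand each term, using dx_k ∧ dx_i ∧ dx_j = sgn(permutation) dx_{(a)} ∧ dx_{(b)} ∧ dx_{(c)} with (a < b < c) sorted:
  d(x*z) includes (∂/∂x)(x*z) dx = (z) dx, which multiplied by dy ∧ dz gives (z) dx ∧ dy ∧ dz
Collecting like 3-forms: d(omega) = (z) dx ∧ dy ∧ dz.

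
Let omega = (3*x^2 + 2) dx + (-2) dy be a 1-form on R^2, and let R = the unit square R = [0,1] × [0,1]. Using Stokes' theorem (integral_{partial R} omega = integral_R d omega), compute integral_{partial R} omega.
integral_(partial R) omega = 0

Stokes: integral_partial_R omega = integral_R d omega with d omega = (∂Q/∂x - ∂P/∂y) dx ∧ dy.
  ∂Q/∂x = 0
  ∂P/∂y = 0
  integrand = ∂Q/∂x - ∂P/∂y = 0.
Integrating over R: integral_0^1 integral_0^1 (0) dx dy = 0.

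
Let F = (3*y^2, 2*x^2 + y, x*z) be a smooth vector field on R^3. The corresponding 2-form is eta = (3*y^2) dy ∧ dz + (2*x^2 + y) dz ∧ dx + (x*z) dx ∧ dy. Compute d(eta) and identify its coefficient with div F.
d(eta) = (x + 1) dx ∧ dy ∧ dz; div F = x + 1

For a 2-form in R^3 of the form above, applying d gives a 3-form with coefficient ∂P/∂x + ∂Q/∂y + ∂R/∂z:
  ∂P/∂x = 0
  ∂Q/∂y = 1
  ∂R/∂z = x
Sum = x + 1, which is exactly div F.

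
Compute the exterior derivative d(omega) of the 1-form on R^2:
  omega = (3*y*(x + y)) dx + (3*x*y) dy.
d(omega) = (-3*x - 3*y) dx ∧ dy

For a 1-form omega = sum_i f_i dx_i, the exterior derivative is
  d(omega) = sum_{i < j} (∂f_j/∂x_i - ∂f_i/∂x_j) dx_i ∧ dx_j.
  coefficient of dx ∧ dy: ∂f_2/∂x - ∂f_1/∂y = ∂(3*x*y)/∂x - ∂(3*y*(x + y))/∂y = -3*x - 3*y
Assembling: d(omega) = (-3*x - 3*y) dx ∧ dy.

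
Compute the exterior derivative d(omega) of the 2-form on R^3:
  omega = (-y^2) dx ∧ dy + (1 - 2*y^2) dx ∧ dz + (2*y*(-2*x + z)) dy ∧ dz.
d(omega) = 0

For a 2-form omega = sum_{i<j} g_{ij} dx_i ∧ dx_j, the exterior derivative is
  d(omega) = sum_{i<j} d(g_{ij}) ∧ dx_i ∧ dx_j = sum_{i<j, k} (∂g_{ij}/∂x_k) dx_k ∧ dx_i ∧ dx_j.
Expand each term, using dx_k ∧ dx_i ∧ dx_j = sgn(permutation) dx_{(a)} ∧ dx_{(b)} ∧ dx_{(c)} with (a < b < c) sorted:
  d(1 - 2*y^2) includes (∂/∂y)(1 - 2*y^2) dy = (-4*y) dy, which multiplied by dx ∧ dz gives (4*y) dx ∧ dy ∧ dz
  d(2*y*(-2*x + z)) includes (∂/∂x)(2*y*(-2*x + z)) dx = (-4*y) dx, which multiplied by dy ∧ dz gives (-4*y) dx ∧ dy ∧ dz
Collecting like 3-forms: d(omega) = 0.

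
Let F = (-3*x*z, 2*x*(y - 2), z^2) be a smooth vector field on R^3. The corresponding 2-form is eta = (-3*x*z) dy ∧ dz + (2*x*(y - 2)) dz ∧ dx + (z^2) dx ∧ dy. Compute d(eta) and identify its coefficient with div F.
d(eta) = (2*x - z) dx ∧ dy ∧ dz; div F = 2*x - z

For a 2-form in R^3 of the form above, applying d gives a 3-form with coefficient ∂P/∂x + ∂Q/∂y + ∂R/∂z:
  ∂P/∂x = -3*z
  ∂Q/∂y = 2*x
  ∂R/∂z = 2*z
Sum = 2*x - z, which is exactly div F.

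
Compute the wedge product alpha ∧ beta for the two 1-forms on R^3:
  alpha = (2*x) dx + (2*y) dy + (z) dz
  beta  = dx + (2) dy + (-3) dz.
alpha ∧ beta = (4*x - 2*y) dx ∧ dy + (-6*x - z) dx ∧ dz + (-6*y - 2*z) dy ∧ dz

Distribute the wedge, using dx_i ∧ dx_j = -dx_j ∧ dx_i and dx_i ∧ dx_i = 0. For each pair (i, j) with i < j, the coefficient of dx_i ∧ dx_j in alpha ∧ beta is (alpha_i * beta_j - alpha_j * beta_i). Collecting: alpha ∧ beta = (4*x - 2*y) dx ∧ dy + (-6*x - z) dx ∧ dz + (-6*y - 2*z) dy ∧ dz.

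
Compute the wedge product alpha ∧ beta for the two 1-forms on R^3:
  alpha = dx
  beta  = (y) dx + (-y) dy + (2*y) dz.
alpha ∧ beta = (-y) dx ∧ dy + (2*y) dx ∧ dz

Distribute the wedge, using dx_i ∧ dx_j = -dx_j ∧ dx_i and dx_i ∧ dx_i = 0. For each pair (i, j) with i < j, the coefficient of dx_i ∧ dx_j in alpha ∧ beta is (alpha_i * beta_j - alpha_j * beta_i). Collecting: alpha ∧ beta = (-y) dx ∧ dy + (2*y) dx ∧ dz.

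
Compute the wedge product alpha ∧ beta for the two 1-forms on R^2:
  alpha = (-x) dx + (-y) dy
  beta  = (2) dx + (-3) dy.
alpha ∧ beta = (3*x + 2*y) dx ∧ dy

Distribute the wedge, using dx_i ∧ dx_j = -dx_j ∧ dx_i and dx_i ∧ dx_i = 0. For each pair (i, j) with i < j, the coefficient of dx_i ∧ dx_j in alpha ∧ beta is (alpha_i * beta_j - alpha_j * beta_i). Collecting: alpha ∧ beta = (3*x + 2*y) dx ∧ dy.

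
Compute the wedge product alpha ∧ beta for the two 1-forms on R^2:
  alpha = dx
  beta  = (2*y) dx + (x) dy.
alpha ∧ beta = (x) dx ∧ dy

Distribute the wedge, using dx_i ∧ dx_j = -dx_j ∧ dx_i and dx_i ∧ dx_i = 0. For each pair (i, j) with i < j, the coefficient of dx_i ∧ dx_j in alpha ∧ beta is (alpha_i * beta_j - alpha_j * beta_i). Collecting: alpha ∧ beta = (x) dx ∧ dy.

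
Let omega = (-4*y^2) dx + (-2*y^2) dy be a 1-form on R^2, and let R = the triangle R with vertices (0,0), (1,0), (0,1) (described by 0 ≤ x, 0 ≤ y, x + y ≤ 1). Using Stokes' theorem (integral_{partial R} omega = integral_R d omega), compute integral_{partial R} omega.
integral_(partial R) omega = 4/3

Stokes: integral_partial_R omega = integral_R d omega with d omega = (∂Q/∂x - ∂P/∂y) dx ∧ dy.
  ∂Q/∂x = 0
  ∂P/∂y = -8*y
  integrand = ∂Q/∂x - ∂P/∂y = 8*y.
Integrating over R: integral_0^1 integral_0^{1-x} (8*y) dy dx = 4/3.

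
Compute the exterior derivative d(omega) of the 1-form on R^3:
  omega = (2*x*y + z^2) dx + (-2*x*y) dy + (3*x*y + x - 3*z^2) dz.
d(omega) = (-2*x - 2*y) dx ∧ dy + (3*y - 2*z + 1) dx ∧ dz + (3*x) dy ∧ dz

For a 1-form omega = sum_i f_i dx_i, the exterior derivative is
  d(omega) = sum_{i < j} (∂f_j/∂x_i - ∂f_i/∂x_j) dx_i ∧ dx_j.
  coefficient of dx ∧ dy: ∂f_2/∂x - ∂f_1/∂y = ∂(-2*x*y)/∂x - ∂(2*x*y + z^2)/∂y = -2*x - 2*y
  coefficient of dx ∧ dz: ∂f_3/∂x - ∂f_1/∂z = ∂(3*x*y + x - 3*z^2)/∂x - ∂(2*x*y + z^2)/∂z = 3*y - 2*z + 1
  coefficient of dy ∧ dz: ∂f_3/∂y - ∂f_2/∂z = ∂(3*x*y + x - 3*z^2)/∂y - ∂(-2*x*y)/∂z = 3*x
Assembling: d(omega) = (-2*x - 2*y) dx ∧ dy + (3*y - 2*z + 1) dx ∧ dz + (3*x) dy ∧ dz.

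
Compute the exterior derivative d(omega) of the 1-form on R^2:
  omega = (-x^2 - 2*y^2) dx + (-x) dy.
d(omega) = (4*y - 1) dx ∧ dy

For a 1-form omega = sum_i f_i dx_i, the exterior derivative is
  d(omega) = sum_{i < j} (∂f_j/∂x_i - ∂f_i/∂x_j) dx_i ∧ dx_j.
  coefficient of dx ∧ dy: ∂f_2/∂x - ∂f_1/∂y = ∂(-x)/∂x - ∂(-x^2 - 2*y^2)/∂y = 4*y - 1
Assembling: d(omega) = (4*y - 1) dx ∧ dy.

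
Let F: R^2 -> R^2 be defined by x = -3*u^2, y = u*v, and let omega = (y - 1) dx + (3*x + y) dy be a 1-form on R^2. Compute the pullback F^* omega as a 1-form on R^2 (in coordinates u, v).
F^* omega = (u*(-15*u*v + v^2 + 6)) du + (u^2*(-9*u + v)) dv

Using F^*(f dg) = (f ∘ F) d(g ∘ F), substitute each coordinate x_i by F_i(u, v) in f_i, and replace dx_i by d F_i = (∂F_i/∂u) du + (∂F_i/∂v) dv.
  For the x component: f_1(F) = u*v - 1; d F_1 = (-6*u) du + (0) dv
  For the y component: f_2(F) = u*(-9*u + v); d F_2 = (v) du + (u) dv
Combining and collecting du, dv coefficients:
  coeff of du: u*(-15*u*v + v^2 + 6)
  coeff of dv: u^2*(-9*u + v)
F^* omega = (u*(-15*u*v + v^2 + 6)) du + (u^2*(-9*u + v)) dv.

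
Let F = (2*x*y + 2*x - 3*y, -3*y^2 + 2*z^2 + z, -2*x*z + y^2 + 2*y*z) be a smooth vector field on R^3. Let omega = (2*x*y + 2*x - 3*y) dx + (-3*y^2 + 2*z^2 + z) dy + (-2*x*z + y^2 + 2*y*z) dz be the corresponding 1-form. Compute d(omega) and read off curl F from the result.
d(omega) = (2*y - 2*z - 1) dy ∧ dz + (2*z) dz ∧ dx + (3 - 2*x) dx ∧ dy; curl F = (2*y - 2*z - 1, 2*z, 3 - 2*x)

d omega = sum_{i<j} (∂f_j/∂x_i - ∂f_i/∂x_j) dx_i ∧ dx_j. Under the identification (dy ∧ dz, dz ∧ dx, dx ∧ dy) ↔ (e_x, e_y, e_z), the coefficients are exactly the components of curl F. Compute:
  ∂R/∂y - ∂Q/∂z = (2*y + 2*z) - (4*z + 1) = 2*y - 2*z - 1
  ∂P/∂z - ∂R/∂x = (0) - (-2*z) = 2*z
  ∂Q/∂x - ∂P/∂y = (0) - (2*x - 3) = 3 - 2*x.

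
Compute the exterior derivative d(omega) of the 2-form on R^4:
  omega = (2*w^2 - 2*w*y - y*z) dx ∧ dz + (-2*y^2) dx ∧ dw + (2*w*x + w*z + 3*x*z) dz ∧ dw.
d(omega) = (2*w + z) dx ∧ dy ∧ dz + (6*w - 2*y + 3*z) dx ∧ dz ∧ dw + (4*y) dx ∧ dy ∧ dw

For a 2-form omega = sum_{i<j} g_{ij} dx_i ∧ dx_j, the exterior derivative is
  d(omega) = sum_{i<j} d(g_{ij}) ∧ dx_i ∧ dx_j = sum_{i<j, k} (∂g_{ij}/∂x_k) dx_k ∧ dx_i ∧ dx_j.
Expand each term, using dx_k ∧ dx_i ∧ dx_j = sgn(permutation) dx_{(a)} ∧ dx_{(b)} ∧ dx_{(c)} with (a < b < c) sorted:
  d(2*w^2 - 2*w*y - y*z) includes (∂/∂y)(2*w^2 - 2*w*y - y*z) dy = (-2*w - z) dy, which multiplied by dx ∧ dz gives (2*w + z) dx ∧ dy ∧ dz
  d(2*w^2 - 2*w*y - y*z) includes (∂/∂w)(2*w^2 - 2*w*y - y*z) dw = (4*w - 2*y) dw, which multiplied by dx ∧ dz gives (4*w - 2*y) dx ∧ dz ∧ dw
  d(-2*y^2) includes (∂/∂y)(-2*y^2) dy = (-4*y) dy, which multiplied by dx ∧ dw gives (4*y) dx ∧ dy ∧ dw
  d(2*w*x + w*z + 3*x*z) includes (∂/∂x)(2*w*x + w*z + 3*x*z) dx = (2*w + 3*z) dx, which multiplied by dz ∧ dw gives (2*w + 3*z) dx ∧ dz ∧ dw
Collecting like 3-forms: d(omega) = (2*w + z) dx ∧ dy ∧ dz + (6*w - 2*y + 3*z) dx ∧ dz ∧ dw + (4*y) dx ∧ dy ∧ dw.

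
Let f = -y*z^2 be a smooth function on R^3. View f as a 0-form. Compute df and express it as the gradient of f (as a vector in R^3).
df = (0) dx + (-z^2) dy + (-2*y*z) dz; grad f = (0, -z^2, -2*y*z)

For a 0-form f, d f = (∂f/∂x) dx + (∂f/∂y) dy + (∂f/∂z) dz. The components of the vector representation are exactly the entries of grad f in Cartesian coordinates:
  ∂f/∂x = 0
  ∂f/∂y = -z^2
  ∂f/∂z = -2*y*z.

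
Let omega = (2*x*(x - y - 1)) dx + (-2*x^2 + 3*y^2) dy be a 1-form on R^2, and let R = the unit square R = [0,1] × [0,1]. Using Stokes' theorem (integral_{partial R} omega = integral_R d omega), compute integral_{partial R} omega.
integral_(partial R) omega = -1

Stokes: integral_partial_R omega = integral_R d omega with d omega = (∂Q/∂x - ∂P/∂y) dx ∧ dy.
  ∂Q/∂x = -4*x
  ∂P/∂y = -2*x
  integrand = ∂Q/∂x - ∂P/∂y = -2*x.
Integrating over R: integral_0^1 integral_0^1 (-2*x) dx dy = -1.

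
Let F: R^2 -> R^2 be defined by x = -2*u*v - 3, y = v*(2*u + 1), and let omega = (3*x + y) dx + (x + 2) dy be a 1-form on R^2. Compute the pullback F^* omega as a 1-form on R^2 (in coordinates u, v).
F^* omega = (2*v*(2*u*v - v + 8)) du + (4*u^2*v - 4*u*v + 16*u - 1) dv

Using F^*(f dg) = (f ∘ F) d(g ∘ F), substitute each coordinate x_i by F_i(u, v) in f_i, and replace dx_i by d F_i = (∂F_i/∂u) du + (∂F_i/∂v) dv.
  For the x component: f_1(F) = -4*u*v + v - 9; d F_1 = (-2*v) du + (-2*u) dv
  For the y component: f_2(F) = -2*u*v - 1; d F_2 = (2*v) du + (2*u + 1) dv
Combining and collecting du, dv coefficients:
  coeff of du: 2*v*(2*u*v - v + 8)
  coeff of dv: 4*u^2*v - 4*u*v + 16*u - 1
F^* omega = (2*v*(2*u*v - v + 8)) du + (4*u^2*v - 4*u*v + 16*u - 1) dv.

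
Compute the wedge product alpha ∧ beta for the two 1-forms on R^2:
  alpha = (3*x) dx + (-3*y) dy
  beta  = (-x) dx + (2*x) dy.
alpha ∧ beta = (3*x*(2*x - y)) dx ∧ dy

Distribute the wedge, using dx_i ∧ dx_j = -dx_j ∧ dx_i and dx_i ∧ dx_i = 0. For each pair (i, j) with i < j, the coefficient of dx_i ∧ dx_j in alpha ∧ beta is (alpha_i * beta_j - alpha_j * beta_i). Collecting: alpha ∧ beta = (3*x*(2*x - y)) dx ∧ dy.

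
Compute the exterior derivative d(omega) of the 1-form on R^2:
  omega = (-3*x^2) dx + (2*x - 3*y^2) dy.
d(omega) = (2) dx ∧ dy

For a 1-form omega = sum_i f_i dx_i, the exterior derivative is
  d(omega) = sum_{i < j} (∂f_j/∂x_i - ∂f_i/∂x_j) dx_i ∧ dx_j.
  coefficient of dx ∧ dy: ∂f_2/∂x - ∂f_1/∂y = ∂(2*x - 3*y^2)/∂x - ∂(-3*x^2)/∂y = 2
Assembling: d(omega) = (2) dx ∧ dy.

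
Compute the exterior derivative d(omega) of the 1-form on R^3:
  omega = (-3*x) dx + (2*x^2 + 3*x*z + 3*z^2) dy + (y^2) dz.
d(omega) = (4*x + 3*z) dx ∧ dy + (-3*x + 2*y - 6*z) dy ∧ dz

For a 1-form omega = sum_i f_i dx_i, the exterior derivative is
  d(omega) = sum_{i < j} (∂f_j/∂x_i - ∂f_i/∂x_j) dx_i ∧ dx_j.
  coefficient of dx ∧ dy: ∂f_2/∂x - ∂f_1/∂y = ∂(2*x^2 + 3*x*z + 3*z^2)/∂x - ∂(-3*x)/∂y = 4*x + 3*z
  coefficient of dy ∧ dz: ∂f_3/∂y - ∂f_2/∂z = ∂(y^2)/∂y - ∂(2*x^2 + 3*x*z + 3*z^2)/∂z = -3*x + 2*y - 6*z
Assembling: d(omega) = (4*x + 3*z) dx ∧ dy + (-3*x + 2*y - 6*z) dy ∧ dz.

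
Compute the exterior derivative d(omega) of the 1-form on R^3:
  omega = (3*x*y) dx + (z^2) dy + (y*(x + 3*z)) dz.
d(omega) = (-3*x) dx ∧ dy + (y) dx ∧ dz + (x + z) dy ∧ dz

For a 1-form omega = sum_i f_i dx_i, the exterior derivative is
  d(omega) = sum_{i < j} (∂f_j/∂x_i - ∂f_i/∂x_j) dx_i ∧ dx_j.
  coefficient of dx ∧ dy: ∂f_2/∂x - ∂f_1/∂y = ∂(z^2)/∂x - ∂(3*x*y)/∂y = -3*x
  coefficient of dx ∧ dz: ∂f_3/∂x - ∂f_1/∂z = ∂(y*(x + 3*z))/∂x - ∂(3*x*y)/∂z = y
  coefficient of dy ∧ dz: ∂f_3/∂y - ∂f_2/∂z = ∂(y*(x + 3*z))/∂y - ∂(z^2)/∂z = x + z
Assembling: d(omega) = (-3*x) dx ∧ dy + (y) dx ∧ dz + (x + z) dy ∧ dz.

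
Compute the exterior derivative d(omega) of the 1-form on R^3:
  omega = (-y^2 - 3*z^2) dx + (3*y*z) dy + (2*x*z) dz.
d(omega) = (2*y) dx ∧ dy + (8*z) dx ∧ dz + (-3*y) dy ∧ dz

For a 1-form omega = sum_i f_i dx_i, the exterior derivative is
  d(omega) = sum_{i < j} (∂f_j/∂x_i - ∂f_i/∂x_j) dx_i ∧ dx_j.
  coefficient of dx ∧ dy: ∂f_2/∂x - ∂f_1/∂y = ∂(3*y*z)/∂x - ∂(-y^2 - 3*z^2)/∂y = 2*y
  coefficient of dx ∧ dz: ∂f_3/∂x - ∂f_1/∂z = ∂(2*x*z)/∂x - ∂(-y^2 - 3*z^2)/∂z = 8*z
  coefficient of dy ∧ dz: ∂f_3/∂y - ∂f_2/∂z = ∂(2*x*z)/∂y - ∂(3*y*z)/∂z = -3*y
Assembling: d(omega) = (2*y) dx ∧ dy + (8*z) dx ∧ dz + (-3*y) dy ∧ dz.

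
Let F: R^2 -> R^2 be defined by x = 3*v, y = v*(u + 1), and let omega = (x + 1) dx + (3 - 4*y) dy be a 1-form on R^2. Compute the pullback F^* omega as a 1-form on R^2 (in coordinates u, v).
F^* omega = (v*(-4*u*v - 4*v + 3)) du + (-4*u^2*v - 8*u*v + 3*u + 5*v + 6) dv

Using F^*(f dg) = (f ∘ F) d(g ∘ F), substitute each coordinate x_i by F_i(u, v) in f_i, and replace dx_i by d F_i = (∂F_i/∂u) du + (∂F_i/∂v) dv.
  For the x component: f_1(F) = 3*v + 1; d F_1 = (0) du + (3) dv
  For the y component: f_2(F) = -4*u*v - 4*v + 3; d F_2 = (v) du + (u + 1) dv
Combining and collecting du, dv coefficients:
  coeff of du: v*(-4*u*v - 4*v + 3)
  coeff of dv: -4*u^2*v - 8*u*v + 3*u + 5*v + 6
F^* omega = (v*(-4*u*v - 4*v + 3)) du + (-4*u^2*v - 8*u*v + 3*u + 5*v + 6) dv.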